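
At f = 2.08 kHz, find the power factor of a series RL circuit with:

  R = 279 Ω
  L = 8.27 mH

Step 1 — Angular frequency: ω = 2π·f = 2π·2080 = 1.307e+04 rad/s.
Step 2 — Component impedances:
  R: Z = R = 279 Ω
  L: Z = jωL = j·1.307e+04·0.00827 = 0 + j108.1 Ω
Step 3 — Series combination: Z_total = R + L = 279 + j108.1 Ω = 299.2∠21.2° Ω.
Step 4 — Power factor: PF = cos(φ) = Re(Z)/|Z| = 279/299.2 = 0.9325.
Step 5 — Type: Im(Z) = 108.1 ⇒ lagging (phase φ = 21.2°).

PF = 0.9325 (lagging, φ = 21.2°)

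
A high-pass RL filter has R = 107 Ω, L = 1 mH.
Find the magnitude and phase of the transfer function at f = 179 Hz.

Step 1 — Angular frequency: ω = 2π·179 = 1125 rad/s.
Step 2 — Transfer function: H(jω) = jωL/(R + jωL).
Step 3 — Numerator jωL = j·1.125; denominator R + jωL = 107 + j1.125.
Step 4 — H = 0.0001105 + j0.01051.
Step 5 — Magnitude: |H| = 0.01051 (-39.6 dB); phase: φ = 89.4°.

|H| = 0.01051 (-39.6 dB), φ = 89.4°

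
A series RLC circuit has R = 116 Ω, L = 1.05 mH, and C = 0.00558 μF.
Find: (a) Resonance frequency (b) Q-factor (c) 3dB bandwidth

Step 1 — Resonance: ω₀ = 1/√(LC) = 1/√(0.00105·5.58e-09) = 4.131e+05 rad/s.
Step 2 — f₀ = ω₀/(2π) = 6.575e+04 Hz.
Step 3 — Series Q: Q = ω₀L/R = 4.131e+05·0.00105/116 = 3.74.
Step 4 — Bandwidth: Δω = ω₀/Q = 1.105e+05 rad/s; BW = Δω/(2π) = 1.758e+04 Hz.

(a) f₀ = 6.575e+04 Hz  (b) Q = 3.74  (c) BW = 1.758e+04 Hz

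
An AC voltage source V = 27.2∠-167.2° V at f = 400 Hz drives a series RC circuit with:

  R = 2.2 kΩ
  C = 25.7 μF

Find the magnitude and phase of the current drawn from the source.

Step 1 — Angular frequency: ω = 2π·f = 2π·400 = 2513 rad/s.
Step 2 — Component impedances:
  R: Z = R = 2200 Ω
  C: Z = 1/(jωC) = -j/(ω·C) = 0 - j15.48 Ω
Step 3 — Series combination: Z_total = R + C = 2200 - j15.48 Ω = 2200∠-0.4° Ω.
Step 4 — Source phasor: V = 27.2∠-167.2° V = -26.52 - j6.026 V.
Step 5 — Ohm's law: I = V / Z_total = (-26.52 - j6.026) / (2200 - j15.48) = -0.01204 - j0.002824 A.
Step 6 — Convert to polar: |I| = 0.01236 A, ∠I = -166.8°.

I = 0.01236∠-166.8° A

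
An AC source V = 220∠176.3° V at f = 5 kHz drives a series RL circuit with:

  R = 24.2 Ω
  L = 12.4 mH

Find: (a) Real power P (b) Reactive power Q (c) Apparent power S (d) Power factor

Step 1 — Angular frequency: ω = 2π·f = 2π·5000 = 3.142e+04 rad/s.
Step 2 — Component impedances:
  R: Z = R = 24.2 Ω
  L: Z = jωL = j·3.142e+04·0.0124 = 0 + j389.6 Ω
Step 3 — Series combination: Z_total = R + L = 24.2 + j389.6 Ω = 390.3∠86.4° Ω.
Step 4 — Source phasor: V = 220∠176.3° V = -219.5 + j14.2 V.
Step 5 — Current: I = V / Z = 0.001429 + j0.5637 A = 0.5637∠89.9° A.
Step 6 — Complex power: S = V·I* = 7.689 + j123.8 VA.
Step 7 — Real power: P = Re(S) = 7.689 W.
Step 8 — Reactive power: Q = Im(S) = 123.8 VAR.
Step 9 — Apparent power: |S| = 124 VA.
Step 10 — Power factor: PF = P/|S| = 0.062 (lagging).

(a) P = 7.689 W  (b) Q = 123.8 VAR  (c) S = 124 VA  (d) PF = 0.062 (lagging)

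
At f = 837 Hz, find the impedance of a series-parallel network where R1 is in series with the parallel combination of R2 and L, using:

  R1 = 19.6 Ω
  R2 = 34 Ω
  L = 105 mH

Step 1 — Angular frequency: ω = 2π·f = 2π·837 = 5259 rad/s.
Step 2 — Component impedances:
  R1: Z = R = 19.6 Ω
  R2: Z = R = 34 Ω
  L: Z = jωL = j·5259·0.105 = 0 + j552.2 Ω
Step 3 — Parallel branch: R2 || L = 1/(1/R2 + 1/L) = 33.87 + j2.086 Ω.
Step 4 — Series with R1: Z_total = R1 + (R2 || L) = 53.47 + j2.086 Ω = 53.51∠2.2° Ω.

Z = 53.47 + j2.086 Ω = 53.51∠2.2° Ω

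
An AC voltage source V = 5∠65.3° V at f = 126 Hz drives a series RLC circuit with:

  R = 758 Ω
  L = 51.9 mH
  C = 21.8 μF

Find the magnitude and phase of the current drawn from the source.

Step 1 — Angular frequency: ω = 2π·f = 2π·126 = 791.7 rad/s.
Step 2 — Component impedances:
  R: Z = R = 758 Ω
  L: Z = jωL = j·791.7·0.0519 = 0 + j41.09 Ω
  C: Z = 1/(jωC) = -j/(ω·C) = 0 - j57.94 Ω
Step 3 — Series combination: Z_total = R + L + C = 758 - j16.85 Ω = 758.2∠-1.3° Ω.
Step 4 — Source phasor: V = 5∠65.3° V = 2.089 + j4.543 V.
Step 5 — Ohm's law: I = V / Z_total = (2.089 + j4.543) / (758 - j16.85) = 0.002622 + j0.006051 A.
Step 6 — Convert to polar: |I| = 0.006595 A, ∠I = 66.6°.

I = 0.006595∠66.6° A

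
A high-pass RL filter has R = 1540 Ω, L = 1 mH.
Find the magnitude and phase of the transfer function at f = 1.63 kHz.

Step 1 — Angular frequency: ω = 2π·1630 = 1.024e+04 rad/s.
Step 2 — Transfer function: H(jω) = jωL/(R + jωL).
Step 3 — Numerator jωL = j·10.24; denominator R + jωL = 1540 + j10.24.
Step 4 — H = 4.423e-05 + j0.00665.
Step 5 — Magnitude: |H| = 0.00665 (-43.5 dB); phase: φ = 89.6°.

|H| = 0.00665 (-43.5 dB), φ = 89.6°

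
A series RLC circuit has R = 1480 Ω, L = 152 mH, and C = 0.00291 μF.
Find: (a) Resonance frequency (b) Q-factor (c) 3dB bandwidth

Step 1 — Resonance condition Im(Z)=0 gives ω₀ = 1/√(LC).
Step 2 — ω₀ = 1/√(0.152·2.91e-09) = 4.755e+04 rad/s.
Step 3 — f₀ = ω₀/(2π) = 7567 Hz.
Step 4 — Series Q: Q = ω₀L/R = 4.755e+04·0.152/1480 = 4.883.
Step 5 — 3dB bandwidth: Δω = ω₀/Q = 9737 rad/s; BW = Δω/(2π) = 1550 Hz.

(a) f₀ = 7567 Hz  (b) Q = 4.883  (c) BW = 1550 Hz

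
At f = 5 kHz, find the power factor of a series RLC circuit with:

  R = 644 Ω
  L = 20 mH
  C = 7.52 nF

Step 1 — Angular frequency: ω = 2π·f = 2π·5000 = 3.142e+04 rad/s.
Step 2 — Component impedances:
  R: Z = R = 644 Ω
  L: Z = jωL = j·3.142e+04·0.02 = 0 + j628.3 Ω
  C: Z = 1/(jωC) = -j/(ω·C) = 0 - j4233 Ω
Step 3 — Series combination: Z_total = R + L + C = 644 - j3605 Ω = 3662∠-79.9° Ω.
Step 4 — Power factor: PF = cos(φ) = Re(Z)/|Z| = 644/3662 = 0.1759.
Step 5 — Type: Im(Z) = -3605 ⇒ leading (phase φ = -79.9°).

PF = 0.1759 (leading, φ = -79.9°)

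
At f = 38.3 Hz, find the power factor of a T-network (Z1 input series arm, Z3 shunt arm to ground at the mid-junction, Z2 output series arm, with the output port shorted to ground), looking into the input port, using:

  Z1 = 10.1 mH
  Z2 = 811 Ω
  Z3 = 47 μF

Step 1 — Angular frequency: ω = 2π·f = 2π·38.3 = 240.6 rad/s.
Step 2 — Component impedances:
  Z1: Z = jωL = j·240.6·0.0101 = 0 + j2.431 Ω
  Z2: Z = R = 811 Ω
  Z3: Z = 1/(jωC) = -j/(ω·C) = 0 - j88.41 Ω
Step 3 — With the output port shorted to ground, the output series arm Z2 runs from the junction to ground; the shunt arm Z3 also runs from the junction to ground. They appear in parallel: Z3 || Z2 = 9.526 - j87.38 Ω.
Step 4 — Series with input arm Z1: Z_in = Z1 + (Z3 || Z2) = 9.526 - j84.95 Ω = 85.48∠-83.6° Ω.
Step 5 — Power factor: PF = cos(φ) = Re(Z)/|Z| = 9.526/85.48 = 0.1114.
Step 6 — Type: Im(Z) = -84.95 ⇒ leading (phase φ = -83.6°).

PF = 0.1114 (leading, φ = -83.6°)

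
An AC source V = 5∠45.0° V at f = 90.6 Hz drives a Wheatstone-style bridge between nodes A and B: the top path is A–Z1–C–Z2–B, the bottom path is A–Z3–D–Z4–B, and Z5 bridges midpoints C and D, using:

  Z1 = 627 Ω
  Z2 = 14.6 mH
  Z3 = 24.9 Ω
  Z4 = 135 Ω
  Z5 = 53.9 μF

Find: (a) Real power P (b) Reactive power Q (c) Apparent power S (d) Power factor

Step 1 — Angular frequency: ω = 2π·f = 2π·90.6 = 569.3 rad/s.
Step 2 — Component impedances:
  Z1: Z = R = 627 Ω
  Z2: Z = jωL = j·569.3·0.0146 = 0 + j8.311 Ω
  Z3: Z = R = 24.9 Ω
  Z4: Z = R = 135 Ω
  Z5: Z = 1/(jωC) = -j/(ω·C) = 0 - j32.59 Ω
Step 3 — Bridge requires nodal analysis (the Z5 bridge couples midpoints C and D, so the two paths cannot be reduced to a simple series/parallel combination). Setting node B to ground and injecting 1 A at node A, the 3-node admittance system at A, C, D solves to V_A = Z_AB = 29.09 - j20.59 Ω = 35.64∠-35.3° Ω.
Step 4 — Source phasor: V = 5∠45.0° V = 3.536 + j3.536 V.
Step 5 — Current: I = V / Z = 0.02364 + j0.1383 A = 0.1403∠80.3° A.
Step 6 — Complex power: S = V·I* = 0.5725 - j0.4054 VA.
Step 7 — Real power: P = Re(S) = 0.5725 W.
Step 8 — Reactive power: Q = Im(S) = -0.4054 VAR.
Step 9 — Apparent power: |S| = 0.7015 VA.
Step 10 — Power factor: PF = P/|S| = 0.8161 (leading).

(a) P = 0.5725 W  (b) Q = -0.4054 VAR  (c) S = 0.7015 VA  (d) PF = 0.8161 (leading)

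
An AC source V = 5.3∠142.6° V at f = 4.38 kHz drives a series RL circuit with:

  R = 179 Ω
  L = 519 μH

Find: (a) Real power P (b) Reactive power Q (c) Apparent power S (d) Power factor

Step 1 — Angular frequency: ω = 2π·f = 2π·4380 = 2.752e+04 rad/s.
Step 2 — Component impedances:
  R: Z = R = 179 Ω
  L: Z = jωL = j·2.752e+04·0.000519 = 0 + j14.28 Ω
Step 3 — Series combination: Z_total = R + L = 179 + j14.28 Ω = 179.6∠4.6° Ω.
Step 4 — Source phasor: V = 5.3∠142.6° V = -4.21 + j3.219 V.
Step 5 — Current: I = V / Z = -0.02195 + j0.01973 A = 0.02952∠138.0° A.
Step 6 — Complex power: S = V·I* = 0.1559 + j0.01244 VA.
Step 7 — Real power: P = Re(S) = 0.1559 W.
Step 8 — Reactive power: Q = Im(S) = 0.01244 VAR.
Step 9 — Apparent power: |S| = 0.1564 VA.
Step 10 — Power factor: PF = P/|S| = 0.9968 (lagging).

(a) P = 0.1559 W  (b) Q = 0.01244 VAR  (c) S = 0.1564 VA  (d) PF = 0.9968 (lagging)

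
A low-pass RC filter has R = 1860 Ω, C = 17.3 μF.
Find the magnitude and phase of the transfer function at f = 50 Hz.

Step 1 — Angular frequency: ω = 2π·50 = 314.2 rad/s.
Step 2 — Transfer function: H(jω) = 1/(1 + jωRC).
Step 3 — Denominator: 1 + jωRC = 1 + j·314.2·1860·1.73e-05 = 1 + j10.11.
Step 4 — H = 0.009691 - j0.09796.
Step 5 — Magnitude: |H| = 0.09844 (-20.1 dB); phase: φ = -84.4°.

|H| = 0.09844 (-20.1 dB), φ = -84.4°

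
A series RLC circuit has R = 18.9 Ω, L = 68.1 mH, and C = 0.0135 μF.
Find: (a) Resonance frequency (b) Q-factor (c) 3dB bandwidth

Step 1 — Resonance: ω₀ = 1/√(LC) = 1/√(0.0681·1.35e-08) = 3.298e+04 rad/s.
Step 2 — f₀ = ω₀/(2π) = 5249 Hz.
Step 3 — Series Q: Q = ω₀L/R = 3.298e+04·0.0681/18.9 = 118.8.
Step 4 — Bandwidth: Δω = ω₀/Q = 277.5 rad/s; BW = Δω/(2π) = 44.17 Hz.

(a) f₀ = 5249 Hz  (b) Q = 118.8  (c) BW = 44.17 Hz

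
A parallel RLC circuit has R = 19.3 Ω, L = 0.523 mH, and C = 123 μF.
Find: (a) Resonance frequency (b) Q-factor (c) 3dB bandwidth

Step 1 — Resonance: ω₀ = 1/√(LC) = 1/√(0.000523·0.000123) = 3943 rad/s.
Step 2 — f₀ = ω₀/(2π) = 627.5 Hz.
Step 3 — Parallel Q: Q = R/(ω₀L) = 19.3/(3943·0.000523) = 9.36.
Step 4 — Bandwidth: Δω = ω₀/Q = 421.2 rad/s; BW = Δω/(2π) = 67.04 Hz.

(a) f₀ = 627.5 Hz  (b) Q = 9.36  (c) BW = 67.04 Hz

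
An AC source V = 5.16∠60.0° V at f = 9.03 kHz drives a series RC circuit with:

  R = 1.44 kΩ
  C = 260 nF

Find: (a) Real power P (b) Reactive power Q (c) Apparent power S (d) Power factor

Step 1 — Angular frequency: ω = 2π·f = 2π·9030 = 5.674e+04 rad/s.
Step 2 — Component impedances:
  R: Z = R = 1440 Ω
  C: Z = 1/(jωC) = -j/(ω·C) = 0 - j67.79 Ω
Step 3 — Series combination: Z_total = R + C = 1440 - j67.79 Ω = 1442∠-2.7° Ω.
Step 4 — Source phasor: V = 5.16∠60.0° V = 2.58 + j4.469 V.
Step 5 — Current: I = V / Z = 0.001642 + j0.003181 A = 0.003579∠62.7° A.
Step 6 — Complex power: S = V·I* = 0.01845 - j0.0008685 VA.
Step 7 — Real power: P = Re(S) = 0.01845 W.
Step 8 — Reactive power: Q = Im(S) = -0.0008685 VAR.
Step 9 — Apparent power: |S| = 0.01847 VA.
Step 10 — Power factor: PF = P/|S| = 0.9989 (leading).

(a) P = 0.01845 W  (b) Q = -0.0008685 VAR  (c) S = 0.01847 VA  (d) PF = 0.9989 (leading)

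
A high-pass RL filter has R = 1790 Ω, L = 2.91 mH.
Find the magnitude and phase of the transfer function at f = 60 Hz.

Step 1 — Angular frequency: ω = 2π·60 = 377 rad/s.
Step 2 — Transfer function: H(jω) = jωL/(R + jωL).
Step 3 — Numerator jωL = j·1.097; denominator R + jωL = 1790 + j1.097.
Step 4 — H = 3.756e-07 + j0.0006129.
Step 5 — Magnitude: |H| = 0.0006129 (-64.3 dB); phase: φ = 90.0°.

|H| = 0.0006129 (-64.3 dB), φ = 90.0°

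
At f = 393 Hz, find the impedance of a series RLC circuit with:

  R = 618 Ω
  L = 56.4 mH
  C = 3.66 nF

Step 1 — Angular frequency: ω = 2π·f = 2π·393 = 2469 rad/s.
Step 2 — Component impedances:
  R: Z = R = 618 Ω
  L: Z = jωL = j·2469·0.0564 = 0 + j139.3 Ω
  C: Z = 1/(jωC) = -j/(ω·C) = 0 - j1.106e+05 Ω
Step 3 — Series combination: Z_total = R + L + C = 618 - j1.105e+05 Ω = 1.105e+05∠-89.7° Ω.

Z = 618 - j1.105e+05 Ω = 1.105e+05∠-89.7° Ω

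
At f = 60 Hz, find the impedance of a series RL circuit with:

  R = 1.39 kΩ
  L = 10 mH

Step 1 — Angular frequency: ω = 2π·f = 2π·60 = 377 rad/s.
Step 2 — Component impedances:
  R: Z = R = 1390 Ω
  L: Z = jωL = j·377·0.01 = 0 + j3.77 Ω
Step 3 — Series combination: Z_total = R + L = 1390 + j3.77 Ω = 1390∠0.2° Ω.

Z = 1390 + j3.77 Ω = 1390∠0.2° Ω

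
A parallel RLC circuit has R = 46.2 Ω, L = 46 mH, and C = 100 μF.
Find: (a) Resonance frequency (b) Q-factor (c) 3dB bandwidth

Step 1 — Resonance: ω₀ = 1/√(LC) = 1/√(0.046·0.0001) = 466.3 rad/s.
Step 2 — f₀ = ω₀/(2π) = 74.21 Hz.
Step 3 — Parallel Q: Q = R/(ω₀L) = 46.2/(466.3·0.046) = 2.154.
Step 4 — Bandwidth: Δω = ω₀/Q = 216.5 rad/s; BW = Δω/(2π) = 34.45 Hz.

(a) f₀ = 74.21 Hz  (b) Q = 2.154  (c) BW = 34.45 Hz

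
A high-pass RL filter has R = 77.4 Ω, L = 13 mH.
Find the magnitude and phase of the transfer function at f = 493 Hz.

Step 1 — Angular frequency: ω = 2π·493 = 3098 rad/s.
Step 2 — Transfer function: H(jω) = jωL/(R + jωL).
Step 3 — Numerator jωL = j·40.27; denominator R + jωL = 77.4 + j40.27.
Step 4 — H = 0.213 + j0.4094.
Step 5 — Magnitude: |H| = 0.4615 (-6.7 dB); phase: φ = 62.5°.

|H| = 0.4615 (-6.7 dB), φ = 62.5°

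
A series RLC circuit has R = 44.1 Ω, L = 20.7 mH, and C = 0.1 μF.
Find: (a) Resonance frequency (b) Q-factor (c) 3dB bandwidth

Step 1 — Resonance: ω₀ = 1/√(LC) = 1/√(0.0207·1e-07) = 2.198e+04 rad/s.
Step 2 — f₀ = ω₀/(2π) = 3498 Hz.
Step 3 — Series Q: Q = ω₀L/R = 2.198e+04·0.0207/44.1 = 10.32.
Step 4 — Bandwidth: Δω = ω₀/Q = 2130 rad/s; BW = Δω/(2π) = 339.1 Hz.

(a) f₀ = 3498 Hz  (b) Q = 10.32  (c) BW = 339.1 Hz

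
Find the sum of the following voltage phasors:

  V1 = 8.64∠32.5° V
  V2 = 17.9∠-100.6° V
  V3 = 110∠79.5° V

Step 1 — Convert each phasor to rectangular form:
  V1 = 8.64·(cos(32.5°) + j·sin(32.5°)) = 7.287 + j4.642 V
  V2 = 17.9·(cos(-100.6°) + j·sin(-100.6°)) = -3.293 - j17.59 V
  V3 = 110·(cos(79.5°) + j·sin(79.5°)) = 20.05 + j108.2 V
Step 2 — Sum components: V_total = 24.04 + j95.21 V.
Step 3 — Convert to polar: |V_total| = 98.19 V, ∠V_total = 75.8°.

V_total = 98.19∠75.8° V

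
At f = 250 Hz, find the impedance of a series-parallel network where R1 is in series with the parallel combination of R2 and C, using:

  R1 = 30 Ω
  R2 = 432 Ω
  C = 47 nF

Step 1 — Angular frequency: ω = 2π·f = 2π·250 = 1571 rad/s.
Step 2 — Component impedances:
  R1: Z = R = 30 Ω
  R2: Z = R = 432 Ω
  C: Z = 1/(jωC) = -j/(ω·C) = 0 - j1.355e+04 Ω
Step 3 — Parallel branch: R2 || C = 1/(1/R2 + 1/C) = 431.6 - j13.76 Ω.
Step 4 — Series with R1: Z_total = R1 + (R2 || C) = 461.6 - j13.76 Ω = 461.8∠-1.7° Ω.

Z = 461.6 - j13.76 Ω = 461.8∠-1.7° Ω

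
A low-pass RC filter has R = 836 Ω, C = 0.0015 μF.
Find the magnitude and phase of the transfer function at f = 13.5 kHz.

Step 1 — Angular frequency: ω = 2π·1.35e+04 = 8.482e+04 rad/s.
Step 2 — Transfer function: H(jω) = 1/(1 + jωRC).
Step 3 — Denominator: 1 + jωRC = 1 + j·8.482e+04·836·1.5e-09 = 1 + j0.1064.
Step 4 — H = 0.9888 - j0.1052.
Step 5 — Magnitude: |H| = 0.9944 (-0.0 dB); phase: φ = -6.1°.

|H| = 0.9944 (-0.0 dB), φ = -6.1°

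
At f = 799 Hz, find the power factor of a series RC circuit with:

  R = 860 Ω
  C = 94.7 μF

Step 1 — Angular frequency: ω = 2π·f = 2π·799 = 5020 rad/s.
Step 2 — Component impedances:
  R: Z = R = 860 Ω
  C: Z = 1/(jωC) = -j/(ω·C) = 0 - j2.103 Ω
Step 3 — Series combination: Z_total = R + C = 860 - j2.103 Ω = 860∠-0.1° Ω.
Step 4 — Power factor: PF = cos(φ) = Re(Z)/|Z| = 860/860 = 1.
Step 5 — Type: Im(Z) = -2.103 ⇒ leading (phase φ = -0.1°).

PF = 1 (leading, φ = -0.1°)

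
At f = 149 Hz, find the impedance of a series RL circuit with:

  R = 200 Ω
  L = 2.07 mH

Step 1 — Angular frequency: ω = 2π·f = 2π·149 = 936.2 rad/s.
Step 2 — Component impedances:
  R: Z = R = 200 Ω
  L: Z = jωL = j·936.2·0.00207 = 0 + j1.938 Ω
Step 3 — Series combination: Z_total = R + L = 200 + j1.938 Ω = 200∠0.6° Ω.

Z = 200 + j1.938 Ω = 200∠0.6° Ω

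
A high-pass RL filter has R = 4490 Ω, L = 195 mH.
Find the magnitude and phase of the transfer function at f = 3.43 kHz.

Step 1 — Angular frequency: ω = 2π·3430 = 2.155e+04 rad/s.
Step 2 — Transfer function: H(jω) = jωL/(R + jωL).
Step 3 — Numerator jωL = j·4203; denominator R + jωL = 4490 + j4203.
Step 4 — H = 0.467 + j0.4989.
Step 5 — Magnitude: |H| = 0.6833 (-3.3 dB); phase: φ = 46.9°.

|H| = 0.6833 (-3.3 dB), φ = 46.9°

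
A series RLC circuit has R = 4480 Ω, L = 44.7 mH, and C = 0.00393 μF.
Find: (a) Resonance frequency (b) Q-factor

Step 1 — Resonance condition Im(Z)=0 gives ω₀ = 1/√(LC).
Step 2 — ω₀ = 1/√(0.0447·3.93e-09) = 7.545e+04 rad/s.
Step 3 — f₀ = ω₀/(2π) = 1.201e+04 Hz.
Step 4 — Series Q: Q = ω₀L/R = 7.545e+04·0.0447/4480 = 0.7528.

(a) f₀ = 1.201e+04 Hz  (b) Q = 0.7528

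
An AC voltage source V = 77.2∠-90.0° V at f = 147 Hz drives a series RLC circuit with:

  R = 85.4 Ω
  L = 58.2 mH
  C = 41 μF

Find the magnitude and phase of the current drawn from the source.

Step 1 — Angular frequency: ω = 2π·f = 2π·147 = 923.6 rad/s.
Step 2 — Component impedances:
  R: Z = R = 85.4 Ω
  L: Z = jωL = j·923.6·0.0582 = 0 + j53.76 Ω
  C: Z = 1/(jωC) = -j/(ω·C) = 0 - j26.41 Ω
Step 3 — Series combination: Z_total = R + L + C = 85.4 + j27.35 Ω = 89.67∠17.8° Ω.
Step 4 — Source phasor: V = 77.2∠-90.0° V = 0 - j77.2 V.
Step 5 — Ohm's law: I = V / Z_total = (0 - j77.2) / (85.4 + j27.35) = -0.2626 - j0.8199 A.
Step 6 — Convert to polar: |I| = 0.8609 A, ∠I = -107.8°.

I = 0.8609∠-107.8° A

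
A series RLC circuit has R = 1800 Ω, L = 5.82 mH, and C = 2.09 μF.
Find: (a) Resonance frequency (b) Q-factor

Step 1 — Resonance condition Im(Z)=0 gives ω₀ = 1/√(LC).
Step 2 — ω₀ = 1/√(0.00582·2.09e-06) = 9067 rad/s.
Step 3 — f₀ = ω₀/(2π) = 1443 Hz.
Step 4 — Series Q: Q = ω₀L/R = 9067·0.00582/1800 = 0.02932.

(a) f₀ = 1443 Hz  (b) Q = 0.02932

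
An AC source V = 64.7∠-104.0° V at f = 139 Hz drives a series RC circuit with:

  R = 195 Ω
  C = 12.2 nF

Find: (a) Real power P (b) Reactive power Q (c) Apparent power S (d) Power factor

Step 1 — Angular frequency: ω = 2π·f = 2π·139 = 873.4 rad/s.
Step 2 — Component impedances:
  R: Z = R = 195 Ω
  C: Z = 1/(jωC) = -j/(ω·C) = 0 - j9.385e+04 Ω
Step 3 — Series combination: Z_total = R + C = 195 - j9.385e+04 Ω = 9.385e+04∠-89.9° Ω.
Step 4 — Source phasor: V = 64.7∠-104.0° V = -15.65 - j62.78 V.
Step 5 — Current: I = V / Z = 0.0006686 - j0.0001682 A = 0.0006894∠-14.1° A.
Step 6 — Complex power: S = V·I* = 9.267e-05 - j0.0446 VA.
Step 7 — Real power: P = Re(S) = 9.267e-05 W.
Step 8 — Reactive power: Q = Im(S) = -0.0446 VAR.
Step 9 — Apparent power: |S| = 0.0446 VA.
Step 10 — Power factor: PF = P/|S| = 0.002078 (leading).

(a) P = 9.267e-05 W  (b) Q = -0.0446 VAR  (c) S = 0.0446 VA  (d) PF = 0.002078 (leading)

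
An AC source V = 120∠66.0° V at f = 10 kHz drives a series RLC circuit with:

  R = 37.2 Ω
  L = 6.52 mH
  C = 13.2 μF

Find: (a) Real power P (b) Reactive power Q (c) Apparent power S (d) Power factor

Step 1 — Angular frequency: ω = 2π·f = 2π·1e+04 = 6.283e+04 rad/s.
Step 2 — Component impedances:
  R: Z = R = 37.2 Ω
  L: Z = jωL = j·6.283e+04·0.00652 = 0 + j409.7 Ω
  C: Z = 1/(jωC) = -j/(ω·C) = 0 - j1.206 Ω
Step 3 — Series combination: Z_total = R + L + C = 37.2 + j408.5 Ω = 410.1∠84.8° Ω.
Step 4 — Source phasor: V = 120∠66.0° V = 48.81 + j109.6 V.
Step 5 — Current: I = V / Z = 0.277 - j0.09427 A = 0.2926∠-18.8° A.
Step 6 — Complex power: S = V·I* = 3.184 + j34.96 VA.
Step 7 — Real power: P = Re(S) = 3.184 W.
Step 8 — Reactive power: Q = Im(S) = 34.96 VAR.
Step 9 — Apparent power: |S| = 35.11 VA.
Step 10 — Power factor: PF = P/|S| = 0.0907 (lagging).

(a) P = 3.184 W  (b) Q = 34.96 VAR  (c) S = 35.11 VA  (d) PF = 0.0907 (lagging)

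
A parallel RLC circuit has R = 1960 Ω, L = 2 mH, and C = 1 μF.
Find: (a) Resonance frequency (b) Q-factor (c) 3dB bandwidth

Step 1 — Resonance: ω₀ = 1/√(LC) = 1/√(0.002·1e-06) = 2.236e+04 rad/s.
Step 2 — f₀ = ω₀/(2π) = 3559 Hz.
Step 3 — Parallel Q: Q = R/(ω₀L) = 1960/(2.236e+04·0.002) = 43.83.
Step 4 — Bandwidth: Δω = ω₀/Q = 510.2 rad/s; BW = Δω/(2π) = 81.2 Hz.

(a) f₀ = 3559 Hz  (b) Q = 43.83  (c) BW = 81.2 Hz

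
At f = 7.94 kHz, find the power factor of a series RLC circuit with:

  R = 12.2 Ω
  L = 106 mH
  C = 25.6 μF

Step 1 — Angular frequency: ω = 2π·f = 2π·7940 = 4.989e+04 rad/s.
Step 2 — Component impedances:
  R: Z = R = 12.2 Ω
  L: Z = jωL = j·4.989e+04·0.106 = 0 + j5288 Ω
  C: Z = 1/(jωC) = -j/(ω·C) = 0 - j0.783 Ω
Step 3 — Series combination: Z_total = R + L + C = 12.2 + j5287 Ω = 5287∠89.9° Ω.
Step 4 — Power factor: PF = cos(φ) = Re(Z)/|Z| = 12.2/5287.4 = 0.002307.
Step 5 — Type: Im(Z) = 5287 ⇒ lagging (phase φ = 89.9°).

PF = 0.002307 (lagging, φ = 89.9°)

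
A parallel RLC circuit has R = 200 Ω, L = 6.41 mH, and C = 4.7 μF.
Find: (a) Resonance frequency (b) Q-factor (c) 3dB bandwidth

Step 1 — Resonance: ω₀ = 1/√(LC) = 1/√(0.00641·4.7e-06) = 5761 rad/s.
Step 2 — f₀ = ω₀/(2π) = 916.9 Hz.
Step 3 — Parallel Q: Q = R/(ω₀L) = 200/(5761·0.00641) = 5.416.
Step 4 — Bandwidth: Δω = ω₀/Q = 1064 rad/s; BW = Δω/(2π) = 169.3 Hz.

(a) f₀ = 916.9 Hz  (b) Q = 5.416  (c) BW = 169.3 Hz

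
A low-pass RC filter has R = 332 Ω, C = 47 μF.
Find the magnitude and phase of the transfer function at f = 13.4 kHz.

Step 1 — Angular frequency: ω = 2π·1.34e+04 = 8.419e+04 rad/s.
Step 2 — Transfer function: H(jω) = 1/(1 + jωRC).
Step 3 — Denominator: 1 + jωRC = 1 + j·8.419e+04·332·4.7e-05 = 1 + j1314.
Step 4 — H = 5.794e-07 - j0.0007612.
Step 5 — Magnitude: |H| = 0.0007612 (-62.4 dB); phase: φ = -90.0°.

|H| = 0.0007612 (-62.4 dB), φ = -90.0°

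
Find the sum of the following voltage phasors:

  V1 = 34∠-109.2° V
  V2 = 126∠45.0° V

Step 1 — Convert each phasor to rectangular form:
  V1 = 34·(cos(-109.2°) + j·sin(-109.2°)) = -11.18 - j32.11 V
  V2 = 126·(cos(45.0°) + j·sin(45.0°)) = 89.1 + j89.1 V
Step 2 — Sum components: V_total = 77.91 + j56.99 V.
Step 3 — Convert to polar: |V_total| = 96.53 V, ∠V_total = 36.2°.

V_total = 96.53∠36.2° V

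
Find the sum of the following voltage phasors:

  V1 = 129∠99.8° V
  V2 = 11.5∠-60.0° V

Step 1 — Convert each phasor to rectangular form:
  V1 = 129·(cos(99.8°) + j·sin(99.8°)) = -21.96 + j127.1 V
  V2 = 11.5·(cos(-60.0°) + j·sin(-60.0°)) = 5.75 - j9.959 V
Step 2 — Sum components: V_total = -16.21 + j117.2 V.
Step 3 — Convert to polar: |V_total| = 118.3 V, ∠V_total = 97.9°.

V_total = 118.3∠97.9° V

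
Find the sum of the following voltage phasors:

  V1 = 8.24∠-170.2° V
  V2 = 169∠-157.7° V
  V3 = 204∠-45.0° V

Step 1 — Convert each phasor to rectangular form:
  V1 = 8.24·(cos(-170.2°) + j·sin(-170.2°)) = -8.12 - j1.403 V
  V2 = 169·(cos(-157.7°) + j·sin(-157.7°)) = -156.4 - j64.13 V
  V3 = 204·(cos(-45.0°) + j·sin(-45.0°)) = 144.2 - j144.2 V
Step 2 — Sum components: V_total = -20.23 - j209.8 V.
Step 3 — Convert to polar: |V_total| = 210.8 V, ∠V_total = -95.5°.

V_total = 210.8∠-95.5° V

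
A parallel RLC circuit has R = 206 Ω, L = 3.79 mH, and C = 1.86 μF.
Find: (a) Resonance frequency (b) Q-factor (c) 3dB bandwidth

Step 1 — Resonance: ω₀ = 1/√(LC) = 1/√(0.00379·1.86e-06) = 1.191e+04 rad/s.
Step 2 — f₀ = ω₀/(2π) = 1896 Hz.
Step 3 — Parallel Q: Q = R/(ω₀L) = 206/(1.191e+04·0.00379) = 4.564.
Step 4 — Bandwidth: Δω = ω₀/Q = 2610 rad/s; BW = Δω/(2π) = 415.4 Hz.

(a) f₀ = 1896 Hz  (b) Q = 4.564  (c) BW = 415.4 Hz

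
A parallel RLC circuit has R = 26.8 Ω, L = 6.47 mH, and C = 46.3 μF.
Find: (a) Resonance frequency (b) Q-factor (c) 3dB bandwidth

Step 1 — Resonance: ω₀ = 1/√(LC) = 1/√(0.00647·4.63e-05) = 1827 rad/s.
Step 2 — f₀ = ω₀/(2π) = 290.8 Hz.
Step 3 — Parallel Q: Q = R/(ω₀L) = 26.8/(1827·0.00647) = 2.267.
Step 4 — Bandwidth: Δω = ω₀/Q = 805.9 rad/s; BW = Δω/(2π) = 128.3 Hz.

(a) f₀ = 290.8 Hz  (b) Q = 2.267  (c) BW = 128.3 Hz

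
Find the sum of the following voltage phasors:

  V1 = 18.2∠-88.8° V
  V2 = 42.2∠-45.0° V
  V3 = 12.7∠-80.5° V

Step 1 — Convert each phasor to rectangular form:
  V1 = 18.2·(cos(-88.8°) + j·sin(-88.8°)) = 0.3812 - j18.2 V
  V2 = 42.2·(cos(-45.0°) + j·sin(-45.0°)) = 29.84 - j29.84 V
  V3 = 12.7·(cos(-80.5°) + j·sin(-80.5°)) = 2.096 - j12.53 V
Step 2 — Sum components: V_total = 32.32 - j60.56 V.
Step 3 — Convert to polar: |V_total| = 68.64 V, ∠V_total = -61.9°.

V_total = 68.64∠-61.9° V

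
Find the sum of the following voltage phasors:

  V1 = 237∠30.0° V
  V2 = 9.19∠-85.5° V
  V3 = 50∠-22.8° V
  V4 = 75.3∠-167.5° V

Step 1 — Convert each phasor to rectangular form:
  V1 = 237·(cos(30.0°) + j·sin(30.0°)) = 205.2 + j118.5 V
  V2 = 9.19·(cos(-85.5°) + j·sin(-85.5°)) = 0.721 - j9.162 V
  V3 = 50·(cos(-22.8°) + j·sin(-22.8°)) = 46.09 - j19.38 V
  V4 = 75.3·(cos(-167.5°) + j·sin(-167.5°)) = -73.52 - j16.3 V
Step 2 — Sum components: V_total = 178.5 + j73.66 V.
Step 3 — Convert to polar: |V_total| = 193.1 V, ∠V_total = 22.4°.

V_total = 193.1∠22.4° V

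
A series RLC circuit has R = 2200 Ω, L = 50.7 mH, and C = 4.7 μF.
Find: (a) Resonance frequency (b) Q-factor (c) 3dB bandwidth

Step 1 — Resonance condition Im(Z)=0 gives ω₀ = 1/√(LC).
Step 2 — ω₀ = 1/√(0.0507·4.7e-06) = 2049 rad/s.
Step 3 — f₀ = ω₀/(2π) = 326 Hz.
Step 4 — Series Q: Q = ω₀L/R = 2049·0.0507/2200 = 0.04721.
Step 5 — 3dB bandwidth: Δω = ω₀/Q = 4.339e+04 rad/s; BW = Δω/(2π) = 6906 Hz.

(a) f₀ = 326 Hz  (b) Q = 0.04721  (c) BW = 6906 Hz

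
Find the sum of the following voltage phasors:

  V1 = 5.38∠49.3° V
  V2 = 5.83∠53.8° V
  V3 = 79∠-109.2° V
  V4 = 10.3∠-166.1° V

Step 1 — Convert each phasor to rectangular form:
  V1 = 5.38·(cos(49.3°) + j·sin(49.3°)) = 3.508 + j4.079 V
  V2 = 5.83·(cos(53.8°) + j·sin(53.8°)) = 3.443 + j4.705 V
  V3 = 79·(cos(-109.2°) + j·sin(-109.2°)) = -25.98 - j74.61 V
  V4 = 10.3·(cos(-166.1°) + j·sin(-166.1°)) = -9.998 - j2.474 V
Step 2 — Sum components: V_total = -29.03 - j68.3 V.
Step 3 — Convert to polar: |V_total| = 74.21 V, ∠V_total = -113.0°.

V_total = 74.21∠-113.0° V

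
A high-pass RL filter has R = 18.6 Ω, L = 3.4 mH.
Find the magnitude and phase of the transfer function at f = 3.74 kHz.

Step 1 — Angular frequency: ω = 2π·3740 = 2.35e+04 rad/s.
Step 2 — Transfer function: H(jω) = jωL/(R + jωL).
Step 3 — Numerator jωL = j·79.9; denominator R + jωL = 18.6 + j79.9.
Step 4 — H = 0.9486 + j0.2208.
Step 5 — Magnitude: |H| = 0.974 (-0.2 dB); phase: φ = 13.1°.

|H| = 0.974 (-0.2 dB), φ = 13.1°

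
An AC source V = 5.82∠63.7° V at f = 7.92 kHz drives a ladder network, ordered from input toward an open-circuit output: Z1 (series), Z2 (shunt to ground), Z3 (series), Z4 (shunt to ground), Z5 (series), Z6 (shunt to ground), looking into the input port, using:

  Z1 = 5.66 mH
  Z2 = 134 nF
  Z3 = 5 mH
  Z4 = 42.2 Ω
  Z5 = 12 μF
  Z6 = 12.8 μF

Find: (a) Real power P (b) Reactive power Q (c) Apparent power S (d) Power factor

Step 1 — Angular frequency: ω = 2π·f = 2π·7920 = 4.976e+04 rad/s.
Step 2 — Component impedances:
  Z1: Z = jωL = j·4.976e+04·0.00566 = 0 + j281.7 Ω
  Z2: Z = 1/(jωC) = -j/(ω·C) = 0 - j150 Ω
  Z3: Z = jωL = j·4.976e+04·0.005 = 0 + j248.8 Ω
  Z4: Z = R = 42.2 Ω
  Z5: Z = 1/(jωC) = -j/(ω·C) = 0 - j1.675 Ω
  Z6: Z = 1/(jωC) = -j/(ω·C) = 0 - j1.57 Ω
Step 3 — Ladder network (open output): work backward from the far end, alternating series and parallel combinations. Z_in = 0.6099 - j103.5 Ω = 103.5∠-89.7° Ω.
Step 4 — Source phasor: V = 5.82∠63.7° V = 2.579 + j5.218 V.
Step 5 — Current: I = V / Z = -0.05027 + j0.02521 A = 0.05623∠153.4° A.
Step 6 — Complex power: S = V·I* = 0.001929 - j0.3273 VA.
Step 7 — Real power: P = Re(S) = 0.001929 W.
Step 8 — Reactive power: Q = Im(S) = -0.3273 VAR.
Step 9 — Apparent power: |S| = 0.3273 VA.
Step 10 — Power factor: PF = P/|S| = 0.005893 (leading).

(a) P = 0.001929 W  (b) Q = -0.3273 VAR  (c) S = 0.3273 VA  (d) PF = 0.005893 (leading)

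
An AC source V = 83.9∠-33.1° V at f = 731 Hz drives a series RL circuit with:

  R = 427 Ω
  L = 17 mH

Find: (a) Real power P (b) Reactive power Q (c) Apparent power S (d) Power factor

Step 1 — Angular frequency: ω = 2π·f = 2π·731 = 4593 rad/s.
Step 2 — Component impedances:
  R: Z = R = 427 Ω
  L: Z = jωL = j·4593·0.017 = 0 + j78.08 Ω
Step 3 — Series combination: Z_total = R + L = 427 + j78.08 Ω = 434.1∠10.4° Ω.
Step 4 — Source phasor: V = 83.9∠-33.1° V = 70.28 - j45.82 V.
Step 5 — Current: I = V / Z = 0.1403 - j0.133 A = 0.1933∠-43.5° A.
Step 6 — Complex power: S = V·I* = 15.95 + j2.917 VA.
Step 7 — Real power: P = Re(S) = 15.95 W.
Step 8 — Reactive power: Q = Im(S) = 2.917 VAR.
Step 9 — Apparent power: |S| = 16.22 VA.
Step 10 — Power factor: PF = P/|S| = 0.9837 (lagging).

(a) P = 15.95 W  (b) Q = 2.917 VAR  (c) S = 16.22 VA  (d) PF = 0.9837 (lagging)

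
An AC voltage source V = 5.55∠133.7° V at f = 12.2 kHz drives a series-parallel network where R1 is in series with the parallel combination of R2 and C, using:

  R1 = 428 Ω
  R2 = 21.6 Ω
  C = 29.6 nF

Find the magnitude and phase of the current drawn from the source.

Step 1 — Angular frequency: ω = 2π·f = 2π·1.22e+04 = 7.665e+04 rad/s.
Step 2 — Component impedances:
  R1: Z = R = 428 Ω
  R2: Z = R = 21.6 Ω
  C: Z = 1/(jωC) = -j/(ω·C) = 0 - j440.7 Ω
Step 3 — Parallel branch: R2 || C = 1/(1/R2 + 1/C) = 21.55 - j1.056 Ω.
Step 4 — Series with R1: Z_total = R1 + (R2 || C) = 449.5 - j1.056 Ω = 449.5∠-0.1° Ω.
Step 5 — Source phasor: V = 5.55∠133.7° V = -3.834 + j4.012 V.
Step 6 — Ohm's law: I = V / Z_total = (-3.834 + j4.012) / (449.5 - j1.056) = -0.00855 + j0.008905 A.
Step 7 — Convert to polar: |I| = 0.01235 A, ∠I = 133.8°.

I = 0.01235∠133.8° A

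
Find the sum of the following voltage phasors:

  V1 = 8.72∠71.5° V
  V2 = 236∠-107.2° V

Step 1 — Convert each phasor to rectangular form:
  V1 = 8.72·(cos(71.5°) + j·sin(71.5°)) = 2.767 + j8.269 V
  V2 = 236·(cos(-107.2°) + j·sin(-107.2°)) = -69.79 - j225.4 V
Step 2 — Sum components: V_total = -67.02 - j217.2 V.
Step 3 — Convert to polar: |V_total| = 227.3 V, ∠V_total = -107.2°.

V_total = 227.3∠-107.2° V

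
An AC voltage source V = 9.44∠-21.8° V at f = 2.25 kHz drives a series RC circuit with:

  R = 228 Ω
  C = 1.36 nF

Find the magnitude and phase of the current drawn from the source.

Step 1 — Angular frequency: ω = 2π·f = 2π·2250 = 1.414e+04 rad/s.
Step 2 — Component impedances:
  R: Z = R = 228 Ω
  C: Z = 1/(jωC) = -j/(ω·C) = 0 - j5.201e+04 Ω
Step 3 — Series combination: Z_total = R + C = 228 - j5.201e+04 Ω = 5.201e+04∠-89.7° Ω.
Step 4 — Source phasor: V = 9.44∠-21.8° V = 8.765 - j3.506 V.
Step 5 — Ohm's law: I = V / Z_total = (8.765 - j3.506) / (228 - j5.201e+04) = 6.814e-05 + j0.0001682 A.
Step 6 — Convert to polar: |I| = 0.0001815 A, ∠I = 67.9°.

I = 0.0001815∠67.9° A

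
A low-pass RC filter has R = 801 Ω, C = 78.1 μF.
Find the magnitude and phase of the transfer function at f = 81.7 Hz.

Step 1 — Angular frequency: ω = 2π·81.7 = 513.3 rad/s.
Step 2 — Transfer function: H(jω) = 1/(1 + jωRC).
Step 3 — Denominator: 1 + jωRC = 1 + j·513.3·801·7.81e-05 = 1 + j32.11.
Step 4 — H = 0.0009687 - j0.03111.
Step 5 — Magnitude: |H| = 0.03112 (-30.1 dB); phase: φ = -88.2°.

|H| = 0.03112 (-30.1 dB), φ = -88.2°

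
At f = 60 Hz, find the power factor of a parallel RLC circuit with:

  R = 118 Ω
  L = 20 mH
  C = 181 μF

Step 1 — Angular frequency: ω = 2π·f = 2π·60 = 377 rad/s.
Step 2 — Component impedances:
  R: Z = R = 118 Ω
  L: Z = jωL = j·377·0.02 = 0 + j7.54 Ω
  C: Z = 1/(jωC) = -j/(ω·C) = 0 - j14.66 Ω
Step 3 — Parallel combination: 1/Z_total = 1/R + 1/L + 1/C; Z_total = 2.009 + j15.27 Ω = 15.4∠82.5° Ω.
Step 4 — Power factor: PF = cos(φ) = Re(Z)/|Z| = 2.009/15.4 = 0.1305.
Step 5 — Type: Im(Z) = 15.27 ⇒ lagging (phase φ = 82.5°).

PF = 0.1305 (lagging, φ = 82.5°)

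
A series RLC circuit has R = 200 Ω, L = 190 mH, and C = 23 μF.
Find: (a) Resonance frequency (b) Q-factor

Step 1 — Resonance condition Im(Z)=0 gives ω₀ = 1/√(LC).
Step 2 — ω₀ = 1/√(0.19·2.3e-05) = 478.4 rad/s.
Step 3 — f₀ = ω₀/(2π) = 76.13 Hz.
Step 4 — Series Q: Q = ω₀L/R = 478.4·0.19/200 = 0.4544.

(a) f₀ = 76.13 Hz  (b) Q = 0.4544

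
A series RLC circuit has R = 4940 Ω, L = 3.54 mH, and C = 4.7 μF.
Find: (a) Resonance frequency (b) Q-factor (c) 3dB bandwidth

Step 1 — Resonance: ω₀ = 1/√(LC) = 1/√(0.00354·4.7e-06) = 7753 rad/s.
Step 2 — f₀ = ω₀/(2π) = 1234 Hz.
Step 3 — Series Q: Q = ω₀L/R = 7753·0.00354/4940 = 0.005556.
Step 4 — Bandwidth: Δω = ω₀/Q = 1.395e+06 rad/s; BW = Δω/(2π) = 2.221e+05 Hz.

(a) f₀ = 1234 Hz  (b) Q = 0.005556  (c) BW = 2.221e+05 Hz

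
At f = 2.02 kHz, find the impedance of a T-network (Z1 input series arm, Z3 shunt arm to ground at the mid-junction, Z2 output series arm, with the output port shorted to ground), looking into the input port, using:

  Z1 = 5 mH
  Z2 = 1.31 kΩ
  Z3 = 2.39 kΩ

Step 1 — Angular frequency: ω = 2π·f = 2π·2020 = 1.269e+04 rad/s.
Step 2 — Component impedances:
  Z1: Z = jωL = j·1.269e+04·0.005 = 0 + j63.46 Ω
  Z2: Z = R = 1310 Ω
  Z3: Z = R = 2390 Ω
Step 3 — With the output port shorted to ground, the output series arm Z2 runs from the junction to ground; the shunt arm Z3 also runs from the junction to ground. They appear in parallel: Z3 || Z2 = 846.2 Ω.
Step 4 — Series with input arm Z1: Z_in = Z1 + (Z3 || Z2) = 846.2 + j63.46 Ω = 848.6∠4.3° Ω.

Z = 846.2 + j63.46 Ω = 848.6∠4.3° Ω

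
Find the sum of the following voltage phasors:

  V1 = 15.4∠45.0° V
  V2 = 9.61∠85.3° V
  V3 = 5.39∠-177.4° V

Step 1 — Convert each phasor to rectangular form:
  V1 = 15.4·(cos(45.0°) + j·sin(45.0°)) = 10.89 + j10.89 V
  V2 = 9.61·(cos(85.3°) + j·sin(85.3°)) = 0.7874 + j9.578 V
  V3 = 5.39·(cos(-177.4°) + j·sin(-177.4°)) = -5.384 - j0.2445 V
Step 2 — Sum components: V_total = 6.292 + j20.22 V.
Step 3 — Convert to polar: |V_total| = 21.18 V, ∠V_total = 72.7°.

V_total = 21.18∠72.7° V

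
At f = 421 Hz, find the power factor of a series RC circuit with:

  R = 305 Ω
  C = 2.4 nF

Step 1 — Angular frequency: ω = 2π·f = 2π·421 = 2645 rad/s.
Step 2 — Component impedances:
  R: Z = R = 305 Ω
  C: Z = 1/(jωC) = -j/(ω·C) = 0 - j1.575e+05 Ω
Step 3 — Series combination: Z_total = R + C = 305 - j1.575e+05 Ω = 1.575e+05∠-89.9° Ω.
Step 4 — Power factor: PF = cos(φ) = Re(Z)/|Z| = 305/1.5752e+05 = 0.001936.
Step 5 — Type: Im(Z) = -1.575e+05 ⇒ leading (phase φ = -89.9°).

PF = 0.001936 (leading, φ = -89.9°)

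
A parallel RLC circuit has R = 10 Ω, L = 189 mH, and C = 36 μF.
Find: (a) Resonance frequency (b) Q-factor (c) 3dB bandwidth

Step 1 — Resonance: ω₀ = 1/√(LC) = 1/√(0.189·3.6e-05) = 383.4 rad/s.
Step 2 — f₀ = ω₀/(2π) = 61.02 Hz.
Step 3 — Parallel Q: Q = R/(ω₀L) = 10/(383.4·0.189) = 0.138.
Step 4 — Bandwidth: Δω = ω₀/Q = 2778 rad/s; BW = Δω/(2π) = 442.1 Hz.

(a) f₀ = 61.02 Hz  (b) Q = 0.138  (c) BW = 442.1 Hz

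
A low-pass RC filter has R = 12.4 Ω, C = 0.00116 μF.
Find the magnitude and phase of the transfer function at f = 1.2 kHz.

Step 1 — Angular frequency: ω = 2π·1200 = 7540 rad/s.
Step 2 — Transfer function: H(jω) = 1/(1 + jωRC).
Step 3 — Denominator: 1 + jωRC = 1 + j·7540·12.4·1.16e-09 = 1 + j0.0001085.
Step 4 — H = 1 - j0.0001085.
Step 5 — Magnitude: |H| = 1 (-0.0 dB); phase: φ = -0.0°.

|H| = 1 (-0.0 dB), φ = -0.0°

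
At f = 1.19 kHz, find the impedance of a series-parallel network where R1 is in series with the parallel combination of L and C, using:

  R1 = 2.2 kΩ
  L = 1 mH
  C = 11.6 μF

Step 1 — Angular frequency: ω = 2π·f = 2π·1190 = 7477 rad/s.
Step 2 — Component impedances:
  R1: Z = R = 2200 Ω
  L: Z = jωL = j·7477·0.001 = 0 + j7.477 Ω
  C: Z = 1/(jωC) = -j/(ω·C) = 0 - j11.53 Ω
Step 3 — Parallel branch: L || C = 1/(1/L + 1/C) = 0 + j21.27 Ω.
Step 4 — Series with R1: Z_total = R1 + (L || C) = 2200 + j21.27 Ω = 2200∠0.6° Ω.

Z = 2200 + j21.27 Ω = 2200∠0.6° Ω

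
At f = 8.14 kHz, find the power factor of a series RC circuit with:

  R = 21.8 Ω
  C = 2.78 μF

Step 1 — Angular frequency: ω = 2π·f = 2π·8140 = 5.115e+04 rad/s.
Step 2 — Component impedances:
  R: Z = R = 21.8 Ω
  C: Z = 1/(jωC) = -j/(ω·C) = 0 - j7.033 Ω
Step 3 — Series combination: Z_total = R + C = 21.8 - j7.033 Ω = 22.91∠-17.9° Ω.
Step 4 — Power factor: PF = cos(φ) = Re(Z)/|Z| = 21.8/22.906 = 0.9517.
Step 5 — Type: Im(Z) = -7.033 ⇒ leading (phase φ = -17.9°).

PF = 0.9517 (leading, φ = -17.9°)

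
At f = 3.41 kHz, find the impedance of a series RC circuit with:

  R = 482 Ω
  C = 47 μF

Step 1 — Angular frequency: ω = 2π·f = 2π·3410 = 2.143e+04 rad/s.
Step 2 — Component impedances:
  R: Z = R = 482 Ω
  C: Z = 1/(jωC) = -j/(ω·C) = 0 - j0.993 Ω
Step 3 — Series combination: Z_total = R + C = 482 - j0.993 Ω = 482∠-0.1° Ω.

Z = 482 - j0.993 Ω = 482∠-0.1° Ω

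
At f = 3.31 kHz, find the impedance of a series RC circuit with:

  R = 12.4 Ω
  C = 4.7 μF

Step 1 — Angular frequency: ω = 2π·f = 2π·3310 = 2.08e+04 rad/s.
Step 2 — Component impedances:
  R: Z = R = 12.4 Ω
  C: Z = 1/(jωC) = -j/(ω·C) = 0 - j10.23 Ω
Step 3 — Series combination: Z_total = R + C = 12.4 - j10.23 Ω = 16.08∠-39.5° Ω.

Z = 12.4 - j10.23 Ω = 16.08∠-39.5° Ω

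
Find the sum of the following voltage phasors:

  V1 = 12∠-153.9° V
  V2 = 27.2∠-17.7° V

Step 1 — Convert each phasor to rectangular form:
  V1 = 12·(cos(-153.9°) + j·sin(-153.9°)) = -10.78 - j5.279 V
  V2 = 27.2·(cos(-17.7°) + j·sin(-17.7°)) = 25.91 - j8.27 V
Step 2 — Sum components: V_total = 15.14 - j13.55 V.
Step 3 — Convert to polar: |V_total| = 20.31 V, ∠V_total = -41.8°.

V_total = 20.31∠-41.8° V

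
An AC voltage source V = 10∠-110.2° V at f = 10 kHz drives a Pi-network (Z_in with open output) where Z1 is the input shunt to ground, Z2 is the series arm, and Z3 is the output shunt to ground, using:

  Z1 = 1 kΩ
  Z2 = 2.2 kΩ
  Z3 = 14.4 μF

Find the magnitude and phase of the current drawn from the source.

Step 1 — Angular frequency: ω = 2π·f = 2π·1e+04 = 6.283e+04 rad/s.
Step 2 — Component impedances:
  Z1: Z = R = 1000 Ω
  Z2: Z = R = 2200 Ω
  Z3: Z = 1/(jωC) = -j/(ω·C) = 0 - j1.105 Ω
Step 3 — With open output, the series arm Z2 and the output shunt Z3 appear in series to ground: Z2 + Z3 = 2200 - j1.105 Ω.
Step 4 — Parallel with input shunt Z1: Z_in = Z1 || (Z2 + Z3) = 687.5 - j0.1079 Ω = 687.5∠-0.0° Ω.
Step 5 — Source phasor: V = 10∠-110.2° V = -3.453 - j9.385 V.
Step 6 — Ohm's law: I = V / Z_total = (-3.453 - j9.385) / (687.5 - j0.1079) = -0.00502 - j0.01365 A.
Step 7 — Convert to polar: |I| = 0.01455 A, ∠I = -110.2°.

I = 0.01455∠-110.2° A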